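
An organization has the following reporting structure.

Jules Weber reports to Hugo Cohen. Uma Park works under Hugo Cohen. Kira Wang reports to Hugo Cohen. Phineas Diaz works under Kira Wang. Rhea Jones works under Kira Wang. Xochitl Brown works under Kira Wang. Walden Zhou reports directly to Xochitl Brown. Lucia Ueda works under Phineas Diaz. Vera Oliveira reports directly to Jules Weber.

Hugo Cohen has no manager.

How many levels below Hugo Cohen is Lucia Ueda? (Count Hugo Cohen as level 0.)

3

Chain from Lucia Ueda up to Hugo Cohen: Lucia Ueda → Phineas Diaz → Kira Wang → Hugo Cohen. That is 3 steps up, so Lucia Ueda is 3 levels below Hugo Cohen.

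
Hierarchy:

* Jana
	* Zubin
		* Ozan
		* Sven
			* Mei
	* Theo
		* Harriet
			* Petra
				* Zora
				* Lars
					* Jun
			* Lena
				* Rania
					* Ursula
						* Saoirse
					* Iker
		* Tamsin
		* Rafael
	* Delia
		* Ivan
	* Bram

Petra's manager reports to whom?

Theo

Petra reports to Harriet, and Harriet reports to Theo. So Petra's skip-level manager is Theo.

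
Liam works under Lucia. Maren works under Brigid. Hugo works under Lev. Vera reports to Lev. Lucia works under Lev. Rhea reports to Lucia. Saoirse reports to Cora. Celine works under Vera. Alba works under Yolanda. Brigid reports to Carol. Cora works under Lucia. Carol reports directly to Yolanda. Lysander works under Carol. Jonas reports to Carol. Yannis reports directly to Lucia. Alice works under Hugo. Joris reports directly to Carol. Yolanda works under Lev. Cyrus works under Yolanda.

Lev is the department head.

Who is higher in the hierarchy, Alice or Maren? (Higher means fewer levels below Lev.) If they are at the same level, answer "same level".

Alice

Alice is 2 levels below Lev; Maren is 4. Alice is higher.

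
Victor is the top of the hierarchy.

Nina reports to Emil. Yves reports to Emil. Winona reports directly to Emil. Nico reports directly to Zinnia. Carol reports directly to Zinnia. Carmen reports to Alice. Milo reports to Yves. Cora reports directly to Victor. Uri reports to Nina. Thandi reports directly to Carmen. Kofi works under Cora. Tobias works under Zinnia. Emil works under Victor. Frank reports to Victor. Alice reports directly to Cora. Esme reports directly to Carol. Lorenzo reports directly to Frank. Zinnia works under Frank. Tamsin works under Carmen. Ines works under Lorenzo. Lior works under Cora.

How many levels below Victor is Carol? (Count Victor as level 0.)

Chain from Carol up to Victor: Carol → Zinnia → Frank → Victor. That is 3 steps up, so Carol is 3 levels below Victor.

3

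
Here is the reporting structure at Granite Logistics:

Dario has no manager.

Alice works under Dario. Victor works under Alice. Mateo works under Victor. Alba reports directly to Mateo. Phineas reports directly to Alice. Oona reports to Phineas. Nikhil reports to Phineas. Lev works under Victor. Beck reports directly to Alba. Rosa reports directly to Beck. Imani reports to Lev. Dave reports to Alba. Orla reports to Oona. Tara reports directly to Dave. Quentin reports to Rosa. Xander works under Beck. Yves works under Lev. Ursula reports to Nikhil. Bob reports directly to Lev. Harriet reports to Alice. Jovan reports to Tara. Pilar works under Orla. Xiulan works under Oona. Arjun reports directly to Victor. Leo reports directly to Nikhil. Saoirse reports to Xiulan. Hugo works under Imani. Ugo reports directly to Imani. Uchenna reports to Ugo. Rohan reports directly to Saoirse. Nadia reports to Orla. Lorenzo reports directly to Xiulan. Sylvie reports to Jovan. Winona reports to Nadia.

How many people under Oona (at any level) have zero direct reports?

4

The people in Oona's organization with no one reporting to them are Lorenzo, Rohan, Winona, Pilar. That is 4.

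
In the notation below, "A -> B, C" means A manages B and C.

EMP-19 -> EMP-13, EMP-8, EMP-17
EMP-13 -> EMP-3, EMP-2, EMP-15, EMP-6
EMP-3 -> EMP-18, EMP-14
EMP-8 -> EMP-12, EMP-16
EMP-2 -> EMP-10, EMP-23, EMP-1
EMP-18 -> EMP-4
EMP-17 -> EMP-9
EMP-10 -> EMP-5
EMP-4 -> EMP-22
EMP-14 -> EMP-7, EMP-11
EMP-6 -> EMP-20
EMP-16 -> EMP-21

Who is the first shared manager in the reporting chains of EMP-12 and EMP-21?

EMP-12's chain of managers is EMP-8, EMP-19. EMP-21's chain of managers is EMP-16, EMP-8, EMP-19. The first manager that appears in both chains is EMP-8.

EMP-8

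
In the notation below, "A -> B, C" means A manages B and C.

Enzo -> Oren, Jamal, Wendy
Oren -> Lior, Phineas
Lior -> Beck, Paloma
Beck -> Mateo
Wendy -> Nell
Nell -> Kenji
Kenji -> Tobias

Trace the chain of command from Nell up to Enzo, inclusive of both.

Nell reports to Wendy. Wendy reports to Enzo. Enzo is at the top.

Nell -> Wendy -> Enzo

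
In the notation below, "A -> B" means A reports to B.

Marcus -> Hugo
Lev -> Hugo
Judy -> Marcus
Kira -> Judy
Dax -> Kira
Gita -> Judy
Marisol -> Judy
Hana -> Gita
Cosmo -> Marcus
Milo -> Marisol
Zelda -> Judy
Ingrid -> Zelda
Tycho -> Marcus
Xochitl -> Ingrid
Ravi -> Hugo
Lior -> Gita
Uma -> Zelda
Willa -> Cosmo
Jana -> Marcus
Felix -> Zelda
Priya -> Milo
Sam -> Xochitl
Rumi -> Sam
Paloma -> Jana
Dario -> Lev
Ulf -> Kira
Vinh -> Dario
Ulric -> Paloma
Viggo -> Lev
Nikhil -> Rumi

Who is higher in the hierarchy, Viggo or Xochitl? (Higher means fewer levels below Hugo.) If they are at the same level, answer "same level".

Viggo

Viggo is 2 levels below Hugo; Xochitl is 5. Viggo is higher.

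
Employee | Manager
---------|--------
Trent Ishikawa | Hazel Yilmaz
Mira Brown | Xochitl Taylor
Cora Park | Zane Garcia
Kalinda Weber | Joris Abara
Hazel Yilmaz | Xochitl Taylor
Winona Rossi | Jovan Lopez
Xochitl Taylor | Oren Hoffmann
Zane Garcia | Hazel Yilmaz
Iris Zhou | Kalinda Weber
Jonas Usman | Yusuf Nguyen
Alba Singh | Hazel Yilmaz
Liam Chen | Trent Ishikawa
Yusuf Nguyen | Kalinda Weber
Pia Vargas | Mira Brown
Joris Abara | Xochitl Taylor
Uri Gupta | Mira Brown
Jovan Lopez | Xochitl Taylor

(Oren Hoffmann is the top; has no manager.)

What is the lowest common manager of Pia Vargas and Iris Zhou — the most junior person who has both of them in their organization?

Xochitl Taylor

Pia Vargas's chain of managers is Mira Brown, Xochitl Taylor, Oren Hoffmann. Iris Zhou's chain of managers is Kalinda Weber, Joris Abara, Xochitl Taylor, Oren Hoffmann. The first manager that appears in both chains is Xochitl Taylor.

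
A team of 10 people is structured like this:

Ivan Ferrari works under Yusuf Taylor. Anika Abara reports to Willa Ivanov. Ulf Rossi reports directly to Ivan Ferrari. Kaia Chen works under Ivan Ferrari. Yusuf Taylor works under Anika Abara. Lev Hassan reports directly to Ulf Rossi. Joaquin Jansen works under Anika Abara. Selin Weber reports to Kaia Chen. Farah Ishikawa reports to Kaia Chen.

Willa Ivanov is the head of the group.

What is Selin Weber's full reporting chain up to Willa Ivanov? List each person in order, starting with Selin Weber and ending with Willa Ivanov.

Selin Weber -> Kaia Chen -> Ivan Ferrari -> Yusuf Taylor -> Anika Abara -> Willa Ivanov

Selin Weber reports to Kaia Chen. Kaia Chen reports to Ivan Ferrari. Ivan Ferrari reports to Yusuf Taylor. Yusuf Taylor reports to Anika Abara. Anika Abara reports to Willa Ivanov. Willa Ivanov is at the top.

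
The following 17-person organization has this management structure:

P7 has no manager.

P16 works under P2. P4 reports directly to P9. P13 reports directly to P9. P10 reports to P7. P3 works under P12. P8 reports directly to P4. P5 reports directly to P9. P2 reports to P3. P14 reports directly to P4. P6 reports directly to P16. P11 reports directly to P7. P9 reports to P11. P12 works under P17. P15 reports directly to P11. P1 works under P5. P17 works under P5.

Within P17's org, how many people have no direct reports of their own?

The only person in P17's organization with no one reporting to them is P6. That is 1.

1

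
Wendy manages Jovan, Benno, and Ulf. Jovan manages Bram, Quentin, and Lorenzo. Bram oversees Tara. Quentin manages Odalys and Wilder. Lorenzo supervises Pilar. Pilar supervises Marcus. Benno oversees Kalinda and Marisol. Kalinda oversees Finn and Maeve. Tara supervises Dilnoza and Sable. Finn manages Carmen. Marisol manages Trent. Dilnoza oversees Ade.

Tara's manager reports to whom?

Jovan

Tara reports to Bram, and Bram reports to Jovan. So Tara's skip-level manager is Jovan.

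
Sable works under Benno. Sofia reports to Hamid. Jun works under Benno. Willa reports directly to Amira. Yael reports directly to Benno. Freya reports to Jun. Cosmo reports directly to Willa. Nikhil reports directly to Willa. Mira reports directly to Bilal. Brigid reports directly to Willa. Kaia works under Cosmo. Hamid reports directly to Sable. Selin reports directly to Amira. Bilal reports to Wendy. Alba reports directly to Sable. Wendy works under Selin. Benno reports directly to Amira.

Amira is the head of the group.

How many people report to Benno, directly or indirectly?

7

Benno directly manages Sable, Yael, Jun. Under Sable: Hamid, Sofia, Alba (3). Yael has no reports. Under Jun: Freya (1). So Benno's organization is 3 direct reports plus everyone under them: 4 + 1 + 2 = 7.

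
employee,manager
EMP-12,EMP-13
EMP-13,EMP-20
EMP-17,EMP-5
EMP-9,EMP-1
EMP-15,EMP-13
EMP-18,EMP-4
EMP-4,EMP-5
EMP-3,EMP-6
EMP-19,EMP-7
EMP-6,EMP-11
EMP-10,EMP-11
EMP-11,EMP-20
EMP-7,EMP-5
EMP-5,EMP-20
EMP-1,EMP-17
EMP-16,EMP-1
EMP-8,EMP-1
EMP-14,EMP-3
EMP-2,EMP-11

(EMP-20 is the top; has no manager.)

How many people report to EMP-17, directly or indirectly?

4

EMP-17 directly manages EMP-1. Under EMP-1: EMP-8, EMP-9, EMP-16 (3). That's 4 in total.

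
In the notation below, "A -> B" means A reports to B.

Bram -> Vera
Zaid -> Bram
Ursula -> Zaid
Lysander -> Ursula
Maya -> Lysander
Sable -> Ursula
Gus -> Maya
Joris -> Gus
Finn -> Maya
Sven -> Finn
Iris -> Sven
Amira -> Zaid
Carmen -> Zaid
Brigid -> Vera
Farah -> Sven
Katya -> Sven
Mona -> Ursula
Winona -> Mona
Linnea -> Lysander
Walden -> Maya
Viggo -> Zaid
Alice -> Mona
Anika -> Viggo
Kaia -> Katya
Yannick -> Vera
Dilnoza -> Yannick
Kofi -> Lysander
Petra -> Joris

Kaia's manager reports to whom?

Sven

Kaia reports to Katya, and Katya reports to Sven. So Kaia's skip-level manager is Sven.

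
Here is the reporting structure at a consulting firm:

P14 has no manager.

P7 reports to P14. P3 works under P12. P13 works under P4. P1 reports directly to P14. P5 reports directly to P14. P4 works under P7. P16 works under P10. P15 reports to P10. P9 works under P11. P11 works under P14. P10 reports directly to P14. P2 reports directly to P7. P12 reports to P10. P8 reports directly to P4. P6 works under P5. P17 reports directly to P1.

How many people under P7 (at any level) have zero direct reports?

The people in P7's organization with no one reporting to them are P2, P8, P13. That is 3.

3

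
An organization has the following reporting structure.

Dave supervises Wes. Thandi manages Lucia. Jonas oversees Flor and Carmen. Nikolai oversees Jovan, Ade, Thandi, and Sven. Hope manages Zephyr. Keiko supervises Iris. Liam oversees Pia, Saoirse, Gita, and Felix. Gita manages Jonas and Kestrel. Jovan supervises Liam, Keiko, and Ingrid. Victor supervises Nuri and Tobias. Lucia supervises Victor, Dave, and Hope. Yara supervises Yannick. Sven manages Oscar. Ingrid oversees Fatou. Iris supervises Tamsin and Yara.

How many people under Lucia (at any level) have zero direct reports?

The people in Lucia's organization with no one reporting to them are Zephyr, Wes, Tobias, Nuri. That is 4.

4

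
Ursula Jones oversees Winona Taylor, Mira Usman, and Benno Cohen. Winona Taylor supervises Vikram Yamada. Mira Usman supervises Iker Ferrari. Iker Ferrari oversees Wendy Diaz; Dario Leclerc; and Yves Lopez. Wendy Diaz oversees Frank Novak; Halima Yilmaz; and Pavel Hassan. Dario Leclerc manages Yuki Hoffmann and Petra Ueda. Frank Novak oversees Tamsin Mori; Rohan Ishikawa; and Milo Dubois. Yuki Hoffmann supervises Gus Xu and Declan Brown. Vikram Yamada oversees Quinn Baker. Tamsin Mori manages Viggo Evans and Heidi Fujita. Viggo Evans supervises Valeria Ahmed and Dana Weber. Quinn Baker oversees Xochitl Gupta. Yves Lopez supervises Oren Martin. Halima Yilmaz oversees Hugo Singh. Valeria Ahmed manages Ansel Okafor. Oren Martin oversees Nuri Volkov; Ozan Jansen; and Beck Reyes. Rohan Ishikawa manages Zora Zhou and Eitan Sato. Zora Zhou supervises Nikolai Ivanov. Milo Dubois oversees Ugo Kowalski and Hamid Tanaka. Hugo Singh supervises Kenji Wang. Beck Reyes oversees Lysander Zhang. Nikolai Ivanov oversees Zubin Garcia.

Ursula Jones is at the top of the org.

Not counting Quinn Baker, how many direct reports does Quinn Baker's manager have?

Quinn Baker reports to Vikram Yamada, and Vikram Yamada has no other direct reports. Quinn Baker has 0 peers.

0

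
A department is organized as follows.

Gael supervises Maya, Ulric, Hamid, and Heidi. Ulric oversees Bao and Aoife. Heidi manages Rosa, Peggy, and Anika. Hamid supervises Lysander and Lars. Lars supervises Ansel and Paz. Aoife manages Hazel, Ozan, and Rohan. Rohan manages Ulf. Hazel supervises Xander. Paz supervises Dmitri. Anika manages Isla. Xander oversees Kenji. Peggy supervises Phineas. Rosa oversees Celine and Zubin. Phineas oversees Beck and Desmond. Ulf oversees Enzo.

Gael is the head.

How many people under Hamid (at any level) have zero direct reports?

3

The people in Hamid's organization with no one reporting to them are Dmitri, Ansel, Lysander. That is 3.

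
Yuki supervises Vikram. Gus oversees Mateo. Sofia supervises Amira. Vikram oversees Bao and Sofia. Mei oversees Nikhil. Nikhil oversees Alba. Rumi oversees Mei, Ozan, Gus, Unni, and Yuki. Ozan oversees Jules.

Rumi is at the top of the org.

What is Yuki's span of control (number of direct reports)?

Yuki directly manages Vikram. That is 1 direct report.

1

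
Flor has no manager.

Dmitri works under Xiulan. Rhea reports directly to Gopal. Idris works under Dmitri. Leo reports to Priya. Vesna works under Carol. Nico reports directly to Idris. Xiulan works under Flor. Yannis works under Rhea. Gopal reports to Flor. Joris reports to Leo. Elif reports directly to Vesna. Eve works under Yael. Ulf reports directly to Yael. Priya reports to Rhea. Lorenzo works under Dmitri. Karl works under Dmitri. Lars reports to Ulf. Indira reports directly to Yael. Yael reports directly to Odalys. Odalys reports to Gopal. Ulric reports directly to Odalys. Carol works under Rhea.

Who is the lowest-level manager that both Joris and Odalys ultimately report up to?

Gopal

Joris's chain of managers is Leo, Priya, Rhea, Gopal, Flor. Odalys's chain of managers is Gopal, Flor. The first manager that appears in both chains is Gopal.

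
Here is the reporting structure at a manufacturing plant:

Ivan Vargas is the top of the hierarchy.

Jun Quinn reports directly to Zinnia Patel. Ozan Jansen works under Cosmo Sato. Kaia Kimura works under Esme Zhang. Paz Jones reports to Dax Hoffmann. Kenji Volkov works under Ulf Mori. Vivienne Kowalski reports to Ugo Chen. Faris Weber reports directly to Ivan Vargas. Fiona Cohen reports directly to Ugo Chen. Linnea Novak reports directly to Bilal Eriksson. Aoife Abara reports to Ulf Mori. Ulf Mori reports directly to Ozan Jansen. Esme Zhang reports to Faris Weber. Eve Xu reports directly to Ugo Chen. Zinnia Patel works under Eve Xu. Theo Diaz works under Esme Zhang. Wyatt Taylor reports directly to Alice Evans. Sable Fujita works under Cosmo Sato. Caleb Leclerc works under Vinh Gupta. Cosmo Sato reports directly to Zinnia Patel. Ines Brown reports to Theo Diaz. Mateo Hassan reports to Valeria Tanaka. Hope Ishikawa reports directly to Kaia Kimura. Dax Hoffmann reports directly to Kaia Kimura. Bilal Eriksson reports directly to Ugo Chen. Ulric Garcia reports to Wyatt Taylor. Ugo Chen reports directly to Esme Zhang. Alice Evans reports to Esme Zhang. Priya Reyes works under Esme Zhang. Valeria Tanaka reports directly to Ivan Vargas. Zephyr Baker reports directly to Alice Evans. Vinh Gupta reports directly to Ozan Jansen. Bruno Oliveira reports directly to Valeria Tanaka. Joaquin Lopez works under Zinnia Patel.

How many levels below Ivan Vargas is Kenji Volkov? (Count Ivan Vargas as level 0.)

Chain from Kenji Volkov up to Ivan Vargas: Kenji Volkov → Ulf Mori → Ozan Jansen → Cosmo Sato → Zinnia Patel → Eve Xu → Ugo Chen → Esme Zhang → Faris Weber → Ivan Vargas. That is 9 steps up, so Kenji Volkov is 9 levels below Ivan Vargas.

9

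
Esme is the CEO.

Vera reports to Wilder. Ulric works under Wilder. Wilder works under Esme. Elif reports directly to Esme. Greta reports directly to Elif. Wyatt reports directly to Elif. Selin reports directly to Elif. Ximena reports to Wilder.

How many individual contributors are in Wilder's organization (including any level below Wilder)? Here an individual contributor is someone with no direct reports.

The people in Wilder's organization with no one reporting to them are Ulric, Ximena, Vera. That is 3.

3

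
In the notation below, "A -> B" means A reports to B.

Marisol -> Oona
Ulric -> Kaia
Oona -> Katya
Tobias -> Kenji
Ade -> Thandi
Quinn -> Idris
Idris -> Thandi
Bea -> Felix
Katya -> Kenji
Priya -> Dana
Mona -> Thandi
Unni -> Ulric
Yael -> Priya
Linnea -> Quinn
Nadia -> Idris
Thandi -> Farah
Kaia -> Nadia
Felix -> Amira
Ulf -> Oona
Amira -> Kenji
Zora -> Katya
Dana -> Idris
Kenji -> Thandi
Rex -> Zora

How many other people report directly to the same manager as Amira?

2

Amira reports to Kenji. Kenji's other direct reports are Katya, Tobias — 2 peers.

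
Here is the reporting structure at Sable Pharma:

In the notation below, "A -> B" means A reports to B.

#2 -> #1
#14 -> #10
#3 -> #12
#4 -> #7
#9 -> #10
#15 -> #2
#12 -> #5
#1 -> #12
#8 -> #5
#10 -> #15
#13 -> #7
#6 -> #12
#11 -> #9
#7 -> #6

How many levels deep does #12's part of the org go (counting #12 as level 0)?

6

The longest chain under #12 runs #12 → #1 → #2 → #15 → #10 → #9 → #11, which is 6 levels below #12.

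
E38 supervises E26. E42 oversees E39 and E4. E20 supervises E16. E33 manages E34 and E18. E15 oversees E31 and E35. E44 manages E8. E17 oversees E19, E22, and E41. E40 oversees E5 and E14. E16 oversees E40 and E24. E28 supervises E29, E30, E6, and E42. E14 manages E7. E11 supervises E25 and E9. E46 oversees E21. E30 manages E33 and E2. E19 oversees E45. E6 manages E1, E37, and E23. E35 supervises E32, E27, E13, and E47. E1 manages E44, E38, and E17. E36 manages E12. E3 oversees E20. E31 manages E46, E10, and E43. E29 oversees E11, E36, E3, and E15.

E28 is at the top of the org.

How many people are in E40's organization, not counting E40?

E40 directly manages E14, E5. Under E14: E7 (1). E5 has no reports. So E40's organization is 2 direct reports plus everyone under them: 2 + 1 = 3.

3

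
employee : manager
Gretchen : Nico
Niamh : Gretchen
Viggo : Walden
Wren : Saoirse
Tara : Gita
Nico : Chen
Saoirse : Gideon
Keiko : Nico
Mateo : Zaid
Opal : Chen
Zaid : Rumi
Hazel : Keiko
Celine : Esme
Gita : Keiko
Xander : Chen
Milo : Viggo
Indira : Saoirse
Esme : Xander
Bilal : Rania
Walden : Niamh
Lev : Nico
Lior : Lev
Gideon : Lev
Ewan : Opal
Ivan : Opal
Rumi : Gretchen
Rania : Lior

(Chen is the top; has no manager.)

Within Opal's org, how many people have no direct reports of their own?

2

The people in Opal's organization with no one reporting to them are Ivan, Ewan. That is 2.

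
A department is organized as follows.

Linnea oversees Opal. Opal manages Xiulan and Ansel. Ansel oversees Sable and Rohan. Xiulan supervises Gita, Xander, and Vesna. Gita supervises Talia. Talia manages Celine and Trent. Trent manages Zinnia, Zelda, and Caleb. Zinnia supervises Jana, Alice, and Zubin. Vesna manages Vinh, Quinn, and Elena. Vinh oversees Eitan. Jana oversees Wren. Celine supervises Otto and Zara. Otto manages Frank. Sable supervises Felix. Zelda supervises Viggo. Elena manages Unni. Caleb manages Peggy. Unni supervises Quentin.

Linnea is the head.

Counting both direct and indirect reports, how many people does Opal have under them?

29

Opal directly manages Ansel, Xiulan. Under Ansel: Sable, Felix, Rohan (3). Under Xiulan: Vesna, Elena, Unni, Quentin, Quinn, Vinh, Eitan, Xander, Gita, Talia, Celine, Zara, Otto, Frank, Trent, Caleb, Peggy, Zelda, Viggo, Zinnia, Zubin, Alice, Jana, Wren (24). So Opal's organization is 2 direct reports plus everyone under them: 4 + 25 = 29.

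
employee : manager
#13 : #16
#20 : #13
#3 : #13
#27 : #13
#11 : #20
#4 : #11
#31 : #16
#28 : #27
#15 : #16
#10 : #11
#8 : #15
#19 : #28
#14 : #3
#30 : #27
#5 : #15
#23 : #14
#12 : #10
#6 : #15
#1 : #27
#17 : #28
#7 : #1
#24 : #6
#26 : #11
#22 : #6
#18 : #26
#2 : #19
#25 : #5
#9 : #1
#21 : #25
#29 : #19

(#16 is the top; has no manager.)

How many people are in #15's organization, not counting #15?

#15 directly manages #8, #5, #6. #8 has no reports. Under #5: #25, #21 (2). Under #6: #22, #24 (2). So #15's organization is 3 direct reports plus everyone under them: 1 + 3 + 3 = 7.

7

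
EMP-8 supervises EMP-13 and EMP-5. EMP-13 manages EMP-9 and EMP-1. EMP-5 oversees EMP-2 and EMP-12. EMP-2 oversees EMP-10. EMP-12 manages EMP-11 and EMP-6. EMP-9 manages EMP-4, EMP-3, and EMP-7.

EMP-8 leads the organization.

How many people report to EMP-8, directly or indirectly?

12

EMP-8 directly manages EMP-13, EMP-5. Under EMP-13: EMP-1, EMP-9, EMP-4, EMP-7, EMP-3 (5). Under EMP-5: EMP-12, EMP-6, EMP-11, EMP-2, EMP-10 (5). So EMP-8's organization is 2 direct reports plus everyone under them: 6 + 6 = 12.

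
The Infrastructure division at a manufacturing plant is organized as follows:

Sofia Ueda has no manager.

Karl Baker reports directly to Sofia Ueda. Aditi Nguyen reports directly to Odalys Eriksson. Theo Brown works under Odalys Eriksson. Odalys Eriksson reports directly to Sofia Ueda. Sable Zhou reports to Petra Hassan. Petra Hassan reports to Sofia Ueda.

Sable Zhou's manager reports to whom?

Sofia Ueda

Sable Zhou reports to Petra Hassan, and Petra Hassan reports to Sofia Ueda. So Sable Zhou's skip-level manager is Sofia Ueda.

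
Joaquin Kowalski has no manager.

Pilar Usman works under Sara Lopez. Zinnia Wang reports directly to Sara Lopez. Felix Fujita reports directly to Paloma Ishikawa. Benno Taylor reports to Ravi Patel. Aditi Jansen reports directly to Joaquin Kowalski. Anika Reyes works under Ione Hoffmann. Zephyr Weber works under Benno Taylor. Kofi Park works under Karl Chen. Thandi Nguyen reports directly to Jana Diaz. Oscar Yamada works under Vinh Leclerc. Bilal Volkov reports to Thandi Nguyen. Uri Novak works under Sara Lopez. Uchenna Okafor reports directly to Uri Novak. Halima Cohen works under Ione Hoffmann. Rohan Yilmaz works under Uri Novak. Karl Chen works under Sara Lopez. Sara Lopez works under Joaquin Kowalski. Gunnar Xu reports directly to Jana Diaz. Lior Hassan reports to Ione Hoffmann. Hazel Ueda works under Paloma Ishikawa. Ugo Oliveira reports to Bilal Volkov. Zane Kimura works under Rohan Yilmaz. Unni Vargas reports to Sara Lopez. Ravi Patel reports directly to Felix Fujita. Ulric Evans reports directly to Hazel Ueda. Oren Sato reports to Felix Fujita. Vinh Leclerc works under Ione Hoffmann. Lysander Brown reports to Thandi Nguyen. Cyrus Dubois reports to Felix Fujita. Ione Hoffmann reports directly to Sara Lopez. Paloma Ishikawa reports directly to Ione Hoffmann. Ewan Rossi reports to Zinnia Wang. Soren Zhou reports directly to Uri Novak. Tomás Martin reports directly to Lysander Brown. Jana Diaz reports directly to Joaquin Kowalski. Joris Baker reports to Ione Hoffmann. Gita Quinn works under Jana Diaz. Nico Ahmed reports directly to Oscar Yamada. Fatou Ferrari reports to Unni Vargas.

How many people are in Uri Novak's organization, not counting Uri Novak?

4

Uri Novak directly manages Rohan Yilmaz, Soren Zhou, Uchenna Okafor. Under Rohan Yilmaz: Zane Kimura (1). Soren Zhou has no reports. Uchenna Okafor has no reports. So Uri Novak's organization is 3 direct reports plus everyone under them: 2 + 1 + 1 = 4.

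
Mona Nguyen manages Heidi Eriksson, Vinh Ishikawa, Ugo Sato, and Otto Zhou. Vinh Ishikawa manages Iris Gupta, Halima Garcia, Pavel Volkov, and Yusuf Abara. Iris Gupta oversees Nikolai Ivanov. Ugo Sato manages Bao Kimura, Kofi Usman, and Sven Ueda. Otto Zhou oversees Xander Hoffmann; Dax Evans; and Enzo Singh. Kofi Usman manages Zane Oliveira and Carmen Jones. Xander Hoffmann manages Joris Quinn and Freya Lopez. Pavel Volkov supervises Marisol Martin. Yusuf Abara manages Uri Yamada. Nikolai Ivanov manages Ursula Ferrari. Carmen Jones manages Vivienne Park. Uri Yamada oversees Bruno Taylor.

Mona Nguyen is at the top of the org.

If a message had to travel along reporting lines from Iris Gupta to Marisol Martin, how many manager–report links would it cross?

3

Iris Gupta is 1 level below Vinh Ishikawa, and Marisol Martin is 2 levels below Vinh Ishikawa (their lowest common manager). The shortest path runs up from Iris Gupta to Vinh Ishikawa and back down to Marisol Martin: 1 + 2 = 3 links.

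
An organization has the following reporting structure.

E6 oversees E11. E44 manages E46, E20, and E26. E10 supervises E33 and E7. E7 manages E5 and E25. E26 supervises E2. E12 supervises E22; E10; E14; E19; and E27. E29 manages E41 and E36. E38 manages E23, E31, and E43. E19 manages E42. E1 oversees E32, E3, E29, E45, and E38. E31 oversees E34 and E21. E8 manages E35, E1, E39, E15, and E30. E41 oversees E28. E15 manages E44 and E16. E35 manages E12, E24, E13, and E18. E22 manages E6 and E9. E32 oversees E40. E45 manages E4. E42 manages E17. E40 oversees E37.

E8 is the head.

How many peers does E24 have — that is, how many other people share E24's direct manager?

3

E24 reports to E35. E35's other direct reports are E12, E13, E18 — 3 peers.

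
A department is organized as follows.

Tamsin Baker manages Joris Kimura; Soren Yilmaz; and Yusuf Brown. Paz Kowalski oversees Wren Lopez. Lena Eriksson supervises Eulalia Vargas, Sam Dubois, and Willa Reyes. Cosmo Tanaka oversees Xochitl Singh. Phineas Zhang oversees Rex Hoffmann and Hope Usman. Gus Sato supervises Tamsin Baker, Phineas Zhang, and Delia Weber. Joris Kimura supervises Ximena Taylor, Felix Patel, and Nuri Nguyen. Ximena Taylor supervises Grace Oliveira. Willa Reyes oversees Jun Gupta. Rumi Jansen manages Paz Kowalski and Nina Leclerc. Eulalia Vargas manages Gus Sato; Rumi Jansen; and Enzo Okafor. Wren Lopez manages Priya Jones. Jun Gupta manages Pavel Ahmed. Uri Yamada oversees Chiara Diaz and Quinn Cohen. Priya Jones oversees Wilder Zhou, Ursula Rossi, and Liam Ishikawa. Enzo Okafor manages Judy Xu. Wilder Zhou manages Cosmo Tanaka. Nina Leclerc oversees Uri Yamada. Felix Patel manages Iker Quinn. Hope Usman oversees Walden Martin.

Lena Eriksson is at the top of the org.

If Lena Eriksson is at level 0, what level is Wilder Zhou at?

6

Chain from Wilder Zhou up to Lena Eriksson: Wilder Zhou → Priya Jones → Wren Lopez → Paz Kowalski → Rumi Jansen → Eulalia Vargas → Lena Eriksson. That is 6 steps up, so Wilder Zhou is 6 levels below Lena Eriksson.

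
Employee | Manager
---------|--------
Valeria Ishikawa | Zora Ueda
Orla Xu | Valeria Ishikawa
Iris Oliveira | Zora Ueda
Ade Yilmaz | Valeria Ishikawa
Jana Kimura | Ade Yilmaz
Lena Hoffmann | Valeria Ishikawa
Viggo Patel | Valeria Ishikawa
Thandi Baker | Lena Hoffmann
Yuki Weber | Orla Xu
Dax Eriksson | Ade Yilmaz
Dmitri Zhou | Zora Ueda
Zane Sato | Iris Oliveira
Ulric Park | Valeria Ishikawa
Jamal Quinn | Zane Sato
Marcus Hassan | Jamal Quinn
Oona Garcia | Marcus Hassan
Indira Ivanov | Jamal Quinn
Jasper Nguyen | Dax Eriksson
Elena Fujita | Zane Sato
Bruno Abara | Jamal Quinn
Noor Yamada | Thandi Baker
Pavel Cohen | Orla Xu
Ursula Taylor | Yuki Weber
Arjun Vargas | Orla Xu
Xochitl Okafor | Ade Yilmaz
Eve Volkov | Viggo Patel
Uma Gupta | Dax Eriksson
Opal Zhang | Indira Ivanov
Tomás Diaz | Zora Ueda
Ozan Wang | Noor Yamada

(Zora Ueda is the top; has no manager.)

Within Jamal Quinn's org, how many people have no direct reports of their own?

3

The people in Jamal Quinn's organization with no one reporting to them are Bruno Abara, Opal Zhang, Oona Garcia. That is 3.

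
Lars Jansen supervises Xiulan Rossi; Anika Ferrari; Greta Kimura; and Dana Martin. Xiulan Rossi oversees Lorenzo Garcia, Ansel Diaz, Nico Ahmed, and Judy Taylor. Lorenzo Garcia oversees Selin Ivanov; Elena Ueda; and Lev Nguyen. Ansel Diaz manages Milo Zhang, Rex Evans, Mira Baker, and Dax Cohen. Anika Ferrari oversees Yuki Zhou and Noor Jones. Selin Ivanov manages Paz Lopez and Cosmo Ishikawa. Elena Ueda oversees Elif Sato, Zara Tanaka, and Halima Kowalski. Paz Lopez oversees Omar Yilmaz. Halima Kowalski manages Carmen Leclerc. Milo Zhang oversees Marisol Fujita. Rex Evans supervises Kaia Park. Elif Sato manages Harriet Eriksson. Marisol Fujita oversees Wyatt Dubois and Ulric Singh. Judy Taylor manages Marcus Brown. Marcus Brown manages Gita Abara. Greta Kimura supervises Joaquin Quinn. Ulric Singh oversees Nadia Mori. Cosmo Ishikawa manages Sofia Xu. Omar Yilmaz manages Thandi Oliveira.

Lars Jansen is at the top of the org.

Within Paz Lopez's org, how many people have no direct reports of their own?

The only person in Paz Lopez's organization with no one reporting to them is Thandi Oliveira. That is 1.

1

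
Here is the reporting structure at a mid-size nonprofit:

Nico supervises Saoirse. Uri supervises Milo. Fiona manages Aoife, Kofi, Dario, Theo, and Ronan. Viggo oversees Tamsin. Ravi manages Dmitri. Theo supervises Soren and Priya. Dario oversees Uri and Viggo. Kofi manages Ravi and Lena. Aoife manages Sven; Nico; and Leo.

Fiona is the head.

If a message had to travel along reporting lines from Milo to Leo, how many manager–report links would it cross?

5

Milo is 3 levels below Fiona, and Leo is 2 levels below Fiona (their lowest common manager). The shortest path runs up from Milo to Fiona and back down to Leo: 3 + 2 = 5 links.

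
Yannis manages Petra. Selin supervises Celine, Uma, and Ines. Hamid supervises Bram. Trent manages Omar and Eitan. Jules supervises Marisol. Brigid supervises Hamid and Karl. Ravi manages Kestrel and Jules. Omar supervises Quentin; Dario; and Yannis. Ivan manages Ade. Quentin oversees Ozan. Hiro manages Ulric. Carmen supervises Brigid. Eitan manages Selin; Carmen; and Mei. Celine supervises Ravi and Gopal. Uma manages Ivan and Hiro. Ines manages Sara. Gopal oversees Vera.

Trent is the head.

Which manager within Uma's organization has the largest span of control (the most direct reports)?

Direct-report counts within Uma's organization: Uma has 2; Hiro has 1; Ivan has 1. The largest is 2, held by Uma.

Uma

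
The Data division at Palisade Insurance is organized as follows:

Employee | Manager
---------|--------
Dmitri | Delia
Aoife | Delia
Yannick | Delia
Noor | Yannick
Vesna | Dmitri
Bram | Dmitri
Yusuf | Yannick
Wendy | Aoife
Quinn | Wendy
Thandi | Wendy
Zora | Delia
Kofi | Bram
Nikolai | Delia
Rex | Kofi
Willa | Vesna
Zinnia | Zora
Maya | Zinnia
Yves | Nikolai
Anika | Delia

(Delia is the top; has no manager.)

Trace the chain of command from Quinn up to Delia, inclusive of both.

Quinn -> Wendy -> Aoife -> Delia

Quinn reports to Wendy. Wendy reports to Aoife. Aoife reports to Delia. Delia is at the top.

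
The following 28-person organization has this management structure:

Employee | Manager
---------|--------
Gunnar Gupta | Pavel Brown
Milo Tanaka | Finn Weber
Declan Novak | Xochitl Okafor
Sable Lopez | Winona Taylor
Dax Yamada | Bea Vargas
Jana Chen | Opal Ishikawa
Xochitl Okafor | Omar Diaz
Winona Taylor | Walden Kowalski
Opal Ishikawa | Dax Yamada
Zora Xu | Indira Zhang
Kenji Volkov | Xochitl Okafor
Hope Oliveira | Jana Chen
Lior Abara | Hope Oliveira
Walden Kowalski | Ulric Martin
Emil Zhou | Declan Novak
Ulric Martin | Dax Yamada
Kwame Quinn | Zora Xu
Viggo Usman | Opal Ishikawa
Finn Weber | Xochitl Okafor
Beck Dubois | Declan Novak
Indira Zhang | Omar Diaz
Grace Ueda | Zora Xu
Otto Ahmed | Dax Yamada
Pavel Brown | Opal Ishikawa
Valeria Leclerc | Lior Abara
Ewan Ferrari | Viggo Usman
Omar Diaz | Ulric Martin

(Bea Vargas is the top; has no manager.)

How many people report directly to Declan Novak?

2

Declan Novak directly manages Emil Zhou, Beck Dubois. That is 2 direct reports.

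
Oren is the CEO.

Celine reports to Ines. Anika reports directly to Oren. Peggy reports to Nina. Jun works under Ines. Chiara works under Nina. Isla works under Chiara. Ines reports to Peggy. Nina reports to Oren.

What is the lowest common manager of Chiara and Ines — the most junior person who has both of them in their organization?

Nina

Chiara's chain of managers is Nina, Oren. Ines's chain of managers is Peggy, Nina, Oren. The first manager that appears in both chains is Nina.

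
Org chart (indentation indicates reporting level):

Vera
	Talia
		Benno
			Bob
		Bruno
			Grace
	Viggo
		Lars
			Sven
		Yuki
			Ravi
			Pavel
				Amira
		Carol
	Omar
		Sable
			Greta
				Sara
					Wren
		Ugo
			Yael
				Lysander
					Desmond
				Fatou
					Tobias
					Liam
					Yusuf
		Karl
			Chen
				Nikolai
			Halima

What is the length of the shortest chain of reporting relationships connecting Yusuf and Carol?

7

Yusuf is 5 levels below Vera, and Carol is 2 levels below Vera (their lowest common manager). The shortest path runs up from Yusuf to Vera and back down to Carol: 5 + 2 = 7 links.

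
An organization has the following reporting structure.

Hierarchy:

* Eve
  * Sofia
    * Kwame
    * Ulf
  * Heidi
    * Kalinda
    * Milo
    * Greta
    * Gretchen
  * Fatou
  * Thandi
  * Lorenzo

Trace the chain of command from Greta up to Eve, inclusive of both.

Greta -> Heidi -> Eve

Greta reports to Heidi. Heidi reports to Eve. Eve is at the top.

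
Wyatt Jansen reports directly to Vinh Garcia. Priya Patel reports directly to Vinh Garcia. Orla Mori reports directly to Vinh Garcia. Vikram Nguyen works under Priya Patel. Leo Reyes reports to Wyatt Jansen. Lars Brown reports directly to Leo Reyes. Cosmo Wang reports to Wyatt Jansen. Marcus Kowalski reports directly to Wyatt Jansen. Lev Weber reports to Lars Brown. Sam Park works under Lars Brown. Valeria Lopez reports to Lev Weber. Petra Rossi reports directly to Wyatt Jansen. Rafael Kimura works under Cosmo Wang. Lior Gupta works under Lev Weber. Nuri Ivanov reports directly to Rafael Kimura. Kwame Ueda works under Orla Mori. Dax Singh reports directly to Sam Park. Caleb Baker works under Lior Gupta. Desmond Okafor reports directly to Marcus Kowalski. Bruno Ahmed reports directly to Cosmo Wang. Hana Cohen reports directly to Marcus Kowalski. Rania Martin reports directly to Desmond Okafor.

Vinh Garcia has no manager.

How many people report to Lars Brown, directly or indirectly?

Lars Brown directly manages Lev Weber, Sam Park. Under Lev Weber: Lior Gupta, Caleb Baker, Valeria Lopez (3). Under Sam Park: Dax Singh (1). So Lars Brown's organization is 2 direct reports plus everyone under them: 4 + 2 = 6.

6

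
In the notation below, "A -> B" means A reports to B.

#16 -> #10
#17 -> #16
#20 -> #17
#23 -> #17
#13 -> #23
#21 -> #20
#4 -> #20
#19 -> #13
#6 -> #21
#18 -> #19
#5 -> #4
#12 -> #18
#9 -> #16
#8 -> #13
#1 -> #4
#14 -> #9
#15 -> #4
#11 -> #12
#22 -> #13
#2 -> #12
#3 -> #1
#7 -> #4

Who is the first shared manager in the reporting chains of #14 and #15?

#16

#14's chain of managers is #9, #16, #10. #15's chain of managers is #4, #20, #17, #16, #10. The first manager that appears in both chains is #16.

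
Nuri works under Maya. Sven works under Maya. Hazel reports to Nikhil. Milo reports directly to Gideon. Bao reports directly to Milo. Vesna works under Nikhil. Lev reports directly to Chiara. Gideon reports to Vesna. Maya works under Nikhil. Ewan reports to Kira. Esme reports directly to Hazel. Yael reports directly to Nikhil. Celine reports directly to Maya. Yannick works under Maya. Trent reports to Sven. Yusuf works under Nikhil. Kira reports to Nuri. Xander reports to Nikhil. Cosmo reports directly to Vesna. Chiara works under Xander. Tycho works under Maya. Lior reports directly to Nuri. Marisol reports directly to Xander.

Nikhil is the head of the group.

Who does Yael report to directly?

Yael reports directly to Nikhil.

Nikhil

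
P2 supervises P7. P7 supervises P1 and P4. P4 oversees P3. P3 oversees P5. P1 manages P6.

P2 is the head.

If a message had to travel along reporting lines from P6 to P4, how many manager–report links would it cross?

P6 is 2 levels below P7, and P4 is 1 level below P7 (their lowest common manager). The shortest path runs up from P6 to P7 and back down to P4: 2 + 1 = 3 links.

3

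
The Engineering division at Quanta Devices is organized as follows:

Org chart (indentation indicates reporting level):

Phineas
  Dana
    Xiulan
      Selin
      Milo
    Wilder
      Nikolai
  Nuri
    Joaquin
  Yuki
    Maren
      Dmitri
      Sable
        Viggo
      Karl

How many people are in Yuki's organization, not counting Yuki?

5

Yuki directly manages Maren. Under Maren: Karl, Sable, Viggo, Dmitri (4). That's 5 in total.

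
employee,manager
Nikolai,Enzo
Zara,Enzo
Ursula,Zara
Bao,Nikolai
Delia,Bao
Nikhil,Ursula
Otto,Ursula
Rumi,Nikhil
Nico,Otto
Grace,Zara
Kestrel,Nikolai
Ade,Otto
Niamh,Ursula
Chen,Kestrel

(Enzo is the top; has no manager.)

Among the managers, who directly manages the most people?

Direct-report counts: Enzo has 2; Zara has 2; Ursula has 3; Otto has 2; Nikhil has 1; Nikolai has 2; Kestrel has 1; Bao has 1. The largest is 3, held by Ursula.

Ursula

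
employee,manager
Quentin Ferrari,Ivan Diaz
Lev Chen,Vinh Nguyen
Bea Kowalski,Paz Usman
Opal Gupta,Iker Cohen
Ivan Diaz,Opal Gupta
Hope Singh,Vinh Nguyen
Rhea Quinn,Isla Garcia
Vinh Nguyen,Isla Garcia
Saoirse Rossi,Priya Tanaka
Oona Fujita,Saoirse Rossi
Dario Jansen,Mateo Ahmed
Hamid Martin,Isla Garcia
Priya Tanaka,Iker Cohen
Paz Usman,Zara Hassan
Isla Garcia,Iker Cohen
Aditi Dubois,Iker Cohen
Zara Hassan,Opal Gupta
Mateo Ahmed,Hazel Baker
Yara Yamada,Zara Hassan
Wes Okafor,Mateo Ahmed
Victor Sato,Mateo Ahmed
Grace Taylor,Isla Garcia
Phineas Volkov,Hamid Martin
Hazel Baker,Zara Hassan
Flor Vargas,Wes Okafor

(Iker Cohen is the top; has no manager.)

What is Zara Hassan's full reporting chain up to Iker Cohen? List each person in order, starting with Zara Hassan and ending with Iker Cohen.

Zara Hassan -> Opal Gupta -> Iker Cohen

Zara Hassan reports to Opal Gupta. Opal Gupta reports to Iker Cohen. Iker Cohen is at the top.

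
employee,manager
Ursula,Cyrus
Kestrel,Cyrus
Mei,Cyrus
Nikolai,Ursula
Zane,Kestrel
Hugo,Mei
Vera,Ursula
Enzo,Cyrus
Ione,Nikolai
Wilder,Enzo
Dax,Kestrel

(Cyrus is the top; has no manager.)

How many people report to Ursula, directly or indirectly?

Ursula directly manages Nikolai, Vera. Under Nikolai: Ione (1). Vera has no reports. So Ursula's organization is 2 direct reports plus everyone under them: 2 + 1 = 3.

3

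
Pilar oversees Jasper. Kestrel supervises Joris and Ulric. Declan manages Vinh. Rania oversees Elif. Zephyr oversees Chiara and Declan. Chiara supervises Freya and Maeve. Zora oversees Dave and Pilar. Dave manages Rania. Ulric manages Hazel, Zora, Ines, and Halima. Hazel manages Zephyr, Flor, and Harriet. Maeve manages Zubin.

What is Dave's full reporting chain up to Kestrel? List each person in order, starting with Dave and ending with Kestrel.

Dave -> Zora -> Ulric -> Kestrel

Dave reports to Zora. Zora reports to Ulric. Ulric reports to Kestrel. Kestrel is at the top.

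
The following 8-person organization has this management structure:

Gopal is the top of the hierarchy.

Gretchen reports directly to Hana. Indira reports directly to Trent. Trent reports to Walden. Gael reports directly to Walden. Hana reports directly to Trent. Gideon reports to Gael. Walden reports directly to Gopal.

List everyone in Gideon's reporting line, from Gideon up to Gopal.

Gideon reports to Gael. Gael reports to Walden. Walden reports to Gopal. Gopal is at the top.

Gideon -> Gael -> Walden -> Gopal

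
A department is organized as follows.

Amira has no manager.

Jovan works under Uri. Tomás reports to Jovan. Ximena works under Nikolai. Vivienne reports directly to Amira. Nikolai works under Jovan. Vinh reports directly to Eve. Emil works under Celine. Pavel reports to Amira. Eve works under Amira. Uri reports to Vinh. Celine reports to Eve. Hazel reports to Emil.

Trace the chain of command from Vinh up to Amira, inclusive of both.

Vinh reports to Eve. Eve reports to Amira. Amira is at the top.

Vinh -> Eve -> Amira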